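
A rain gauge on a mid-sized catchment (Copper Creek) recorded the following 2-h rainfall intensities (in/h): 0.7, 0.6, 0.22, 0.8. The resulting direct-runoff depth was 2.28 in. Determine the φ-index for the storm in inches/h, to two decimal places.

φ ≈ 0.32 in/h

Only the 3 blocks with intensity above φ contribute runoff: 0.7, 0.6, 0.8 in/h.
Σ(I−φ)·Δt = d  ⇒  (0.7+0.6+0.8 − 3φ)·2 = 2.28
φ = (2.100 − 2.28/2) / 3 = 0.32 in/h.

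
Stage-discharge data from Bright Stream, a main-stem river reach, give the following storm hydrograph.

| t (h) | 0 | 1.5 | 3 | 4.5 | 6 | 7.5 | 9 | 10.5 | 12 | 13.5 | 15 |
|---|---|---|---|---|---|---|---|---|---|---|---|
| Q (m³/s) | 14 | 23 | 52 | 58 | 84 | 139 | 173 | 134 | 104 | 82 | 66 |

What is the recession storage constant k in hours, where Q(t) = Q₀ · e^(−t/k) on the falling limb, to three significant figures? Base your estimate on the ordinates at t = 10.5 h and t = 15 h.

k ≈ 6.35 h

On the falling limb, Q drops from 134 to 66 m³/s between t = 10.5 h and t = 15 h (Δt = 4.5 h).
k = −Δt / ln(Q₂/Q₁) = −4.5 / ln(66/134) = 6.35 h.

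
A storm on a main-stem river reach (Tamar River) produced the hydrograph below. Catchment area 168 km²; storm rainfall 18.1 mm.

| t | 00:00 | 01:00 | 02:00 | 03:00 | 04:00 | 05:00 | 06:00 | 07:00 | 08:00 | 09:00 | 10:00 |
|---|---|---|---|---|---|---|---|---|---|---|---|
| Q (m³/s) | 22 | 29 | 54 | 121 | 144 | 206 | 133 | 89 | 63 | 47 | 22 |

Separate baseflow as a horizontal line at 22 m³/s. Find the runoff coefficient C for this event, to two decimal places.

ΣQ_DR = 688.0 m³/s; V = ΣQ_DR·Δt = 2.477 × 10^6 m³.
Runoff depth d = V / A = 14.74 mm.
C = d / P = 14.74 / 18.1 = 0.81.

C ≈ 0.81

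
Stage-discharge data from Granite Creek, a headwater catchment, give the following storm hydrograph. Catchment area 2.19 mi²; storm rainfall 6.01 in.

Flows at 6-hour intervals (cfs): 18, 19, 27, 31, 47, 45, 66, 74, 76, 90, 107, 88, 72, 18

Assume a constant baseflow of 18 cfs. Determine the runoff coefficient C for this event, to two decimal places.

ΣQ_DR = 526.0 cfs; V = ΣQ_DR·Δt = 1.136 × 10^7 ft³.
Runoff depth d = V / A = 2.233 in.
C = d / P = 2.233 / 6.01 = 0.37.

C ≈ 0.37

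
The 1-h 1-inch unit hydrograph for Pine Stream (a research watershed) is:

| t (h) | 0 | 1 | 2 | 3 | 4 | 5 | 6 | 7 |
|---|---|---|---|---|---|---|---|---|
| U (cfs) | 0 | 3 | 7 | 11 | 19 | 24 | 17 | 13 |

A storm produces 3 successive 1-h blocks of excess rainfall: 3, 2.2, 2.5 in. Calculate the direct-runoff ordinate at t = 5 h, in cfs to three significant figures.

By discrete convolution, Q_j = Σ (P_i / 1 in) · U_{j−i}.
At t = 5 h (j=5): Q = (3/1)·24 + (2.2/1)·19 + (2.5/1)·11 = 141 cfs.

Q ≈ 141 cfs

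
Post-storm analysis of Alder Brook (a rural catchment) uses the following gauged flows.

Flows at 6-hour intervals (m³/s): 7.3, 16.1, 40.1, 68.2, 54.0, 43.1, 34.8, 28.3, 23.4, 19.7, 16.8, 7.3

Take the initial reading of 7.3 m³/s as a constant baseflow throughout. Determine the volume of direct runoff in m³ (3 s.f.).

V ≈ 5.86 × 10^6 m³

Direct-runoff ordinates (Q − Q_b): 0.0, 8.8, 32.8, 60.9, 46.7, 35.8, 27.5, 21.0, 16.1, 12.4, 9.5, 0.0 m³/s.
ΣQ_DR = 271.5 m³/s.
With Δt = 6 h = 21600 s, V = ΣQ_DR · Δt = 271.5 × 21600 = 5.86 × 10^6 m³.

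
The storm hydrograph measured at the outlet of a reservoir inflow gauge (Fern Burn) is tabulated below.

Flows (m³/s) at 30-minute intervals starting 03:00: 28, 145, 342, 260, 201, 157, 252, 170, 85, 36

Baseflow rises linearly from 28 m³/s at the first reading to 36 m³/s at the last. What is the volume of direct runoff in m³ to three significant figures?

Direct-runoff ordinates (Q − Q_b): 0.00, 116.11, 312.22, 229.33, 169.44, 124.56, 218.67, 135.78, 49.89, 0.00 m³/s.
ΣQ_DR = 1356 m³/s.
With Δt = 0.5 h = 1800 s, V = ΣQ_DR · Δt = 1356 × 1800 = 2.44 × 10^6 m³.

V ≈ 2.44 × 10^6 m³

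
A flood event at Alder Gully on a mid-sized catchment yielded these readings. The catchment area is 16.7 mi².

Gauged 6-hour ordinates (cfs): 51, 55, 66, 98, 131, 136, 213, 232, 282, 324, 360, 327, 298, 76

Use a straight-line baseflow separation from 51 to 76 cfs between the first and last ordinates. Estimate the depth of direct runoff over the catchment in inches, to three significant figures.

Direct runoff: 0.00, 2.08, 11.15, 41.23, 72.31, 75.38, 150.46, 167.54, 215.62, 255.69, 289.77, 254.85, 223.92, 0.00 cfs; ΣQ_DR = 1760 cfs.
V = ΣQ_DR · Δt = 1760 × 21600 s = 3.802 × 10^7 ft³.
Over A = 16.7 mi², depth = V / A = 0.980 in.

d ≈ 0.980 in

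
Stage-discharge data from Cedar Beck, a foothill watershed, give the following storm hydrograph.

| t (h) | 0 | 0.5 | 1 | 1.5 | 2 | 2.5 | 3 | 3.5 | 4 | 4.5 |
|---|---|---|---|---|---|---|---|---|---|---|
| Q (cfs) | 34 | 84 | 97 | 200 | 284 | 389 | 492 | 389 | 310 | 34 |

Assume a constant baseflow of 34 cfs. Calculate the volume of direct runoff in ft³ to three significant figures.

V ≈ 3.55 × 10^6 ft³

Direct-runoff ordinates (Q − Q_b): 0.0, 50.0, 63.0, 166.0, 250.0, 355.0, 458.0, 355.0, 276.0, 0.0 cfs.
ΣQ_DR = 1973 cfs.
With Δt = 0.5 h = 1800 s, V = ΣQ_DR · Δt = 1973 × 1800 = 3.55 × 10^6 ft³.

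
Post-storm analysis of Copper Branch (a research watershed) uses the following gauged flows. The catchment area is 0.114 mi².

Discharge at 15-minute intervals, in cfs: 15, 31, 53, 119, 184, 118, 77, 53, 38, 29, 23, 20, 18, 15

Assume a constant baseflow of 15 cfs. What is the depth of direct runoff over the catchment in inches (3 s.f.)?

Direct runoff: 0.0, 16.0, 38.0, 104.0, 169.0, 103.0, 62.0, 38.0, 23.0, 14.0, 8.0, 5.0, 3.0, 0.0 cfs; ΣQ_DR = 583.0 cfs.
V = ΣQ_DR · Δt = 583.0 × 900 s = 5.247 × 10^5 ft³.
Over A = 0.114 mi², depth = V / A = 1.98 in.

d ≈ 1.98 in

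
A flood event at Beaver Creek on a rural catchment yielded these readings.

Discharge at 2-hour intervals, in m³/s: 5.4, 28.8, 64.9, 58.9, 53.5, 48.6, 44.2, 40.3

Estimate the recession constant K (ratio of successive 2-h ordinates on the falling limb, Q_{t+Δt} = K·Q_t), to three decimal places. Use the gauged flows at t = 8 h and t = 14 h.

K ≈ 0.910

Using the recession-limb readings at t = 8 h and t = 14 h: Q falls from 53.5 to 40.3 m³/s over 3 intervals.
K = (Q₂/Q₁)^(1/3) = (40.3/53.5)^(1/3) = 0.910.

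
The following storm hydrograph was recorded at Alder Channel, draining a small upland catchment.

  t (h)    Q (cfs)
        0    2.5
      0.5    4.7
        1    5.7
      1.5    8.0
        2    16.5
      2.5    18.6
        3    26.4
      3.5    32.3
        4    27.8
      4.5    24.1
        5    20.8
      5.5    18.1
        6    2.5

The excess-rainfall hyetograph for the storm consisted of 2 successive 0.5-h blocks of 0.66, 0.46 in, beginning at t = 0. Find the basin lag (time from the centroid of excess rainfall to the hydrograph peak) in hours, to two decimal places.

Centroid of excess rainfall: t_c = Σ P_i·t̄_i / ΣP_i = 0.4554 h (block centres at 0.25, 0.75 h).
Hydrograph peak occurs at t = 3.5 h, so basin lag t_L = 3.5 − 0.4554 = 3.04 h.

t_L ≈ 3.04 h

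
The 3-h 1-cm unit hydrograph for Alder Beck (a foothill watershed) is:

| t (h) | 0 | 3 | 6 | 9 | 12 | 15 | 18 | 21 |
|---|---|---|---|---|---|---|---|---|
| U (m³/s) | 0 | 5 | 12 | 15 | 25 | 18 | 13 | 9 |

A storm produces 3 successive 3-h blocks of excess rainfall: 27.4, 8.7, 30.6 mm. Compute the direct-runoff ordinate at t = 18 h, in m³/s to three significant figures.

By discrete convolution, Q_j = Σ (P_i / 10 mm) · U_{j−i}.
At t = 18 h (j=6): Q = (27.4/10)·13 + (8.7/10)·18 + (30.6/10)·25 = 128 m³/s.

Q ≈ 128 m³/s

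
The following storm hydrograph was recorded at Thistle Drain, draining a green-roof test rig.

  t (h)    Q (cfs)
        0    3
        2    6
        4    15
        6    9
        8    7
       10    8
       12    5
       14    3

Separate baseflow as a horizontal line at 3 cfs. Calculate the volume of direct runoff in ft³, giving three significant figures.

V ≈ 2.30 × 10^5 ft³

Direct-runoff ordinates (Q − Q_b): 0.0, 3.0, 12.0, 6.0, 4.0, 5.0, 2.0, 0.0 cfs.
ΣQ_DR = 32.00 cfs.
With Δt = 2 h = 7200 s, V = ΣQ_DR · Δt = 32.00 × 7200 = 2.30 × 10^5 ft³.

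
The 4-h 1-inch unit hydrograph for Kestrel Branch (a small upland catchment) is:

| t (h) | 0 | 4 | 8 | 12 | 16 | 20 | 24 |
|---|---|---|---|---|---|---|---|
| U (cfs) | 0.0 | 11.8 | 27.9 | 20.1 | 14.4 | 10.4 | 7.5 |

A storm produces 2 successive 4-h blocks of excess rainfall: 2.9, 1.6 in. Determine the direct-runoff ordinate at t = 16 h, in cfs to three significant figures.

By discrete convolution, Q_j = Σ (P_i / 1 in) · U_{j−i}.
At t = 16 h (j=4): Q = (2.9/1)·14.4 + (1.6/1)·20.1 = 73.9 cfs.

Q ≈ 73.9 cfs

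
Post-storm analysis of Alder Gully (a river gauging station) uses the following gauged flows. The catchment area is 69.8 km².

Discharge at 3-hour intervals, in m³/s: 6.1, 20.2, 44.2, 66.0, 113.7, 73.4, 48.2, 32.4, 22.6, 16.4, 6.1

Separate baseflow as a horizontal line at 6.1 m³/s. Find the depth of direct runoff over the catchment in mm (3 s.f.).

Direct runoff: 0.0, 14.1, 38.1, 59.9, 107.6, 67.3, 42.1, 26.3, 16.5, 10.3, 0.0 m³/s; ΣQ_DR = 382.2 m³/s.
V = ΣQ_DR · Δt = 382.2 × 10800 s = 4.128 × 10^6 m³.
Over A = 69.8 km², depth = V / A = 59.1 mm.

d ≈ 59.1 mm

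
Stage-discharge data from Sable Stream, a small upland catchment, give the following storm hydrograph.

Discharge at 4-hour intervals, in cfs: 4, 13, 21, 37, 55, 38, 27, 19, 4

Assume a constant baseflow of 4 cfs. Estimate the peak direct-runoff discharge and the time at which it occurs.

Q_p = 51.0 cfs at t = 16 h

Subtracting baseflow gives direct-runoff ordinates: 0.0, 9.0, 17.0, 33.0, 51.0, 34.0, 23.0, 15.0, 0.0 cfs.
The maximum is 51.0 cfs, occurring at the reading for t = 16 h.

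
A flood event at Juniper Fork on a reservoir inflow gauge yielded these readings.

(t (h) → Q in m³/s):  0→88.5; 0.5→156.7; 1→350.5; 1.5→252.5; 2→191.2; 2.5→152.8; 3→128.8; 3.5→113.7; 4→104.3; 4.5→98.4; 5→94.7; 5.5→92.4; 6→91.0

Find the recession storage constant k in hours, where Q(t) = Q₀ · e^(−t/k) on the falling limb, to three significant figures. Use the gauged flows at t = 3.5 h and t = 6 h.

On the falling limb, Q drops from 113.7 to 91.0 m³/s between t = 3.5 h and t = 6 h (Δt = 2.5 h).
k = −Δt / ln(Q₂/Q₁) = −2.5 / ln(91.0/113.7) = 11.2 h.

k ≈ 11.2 h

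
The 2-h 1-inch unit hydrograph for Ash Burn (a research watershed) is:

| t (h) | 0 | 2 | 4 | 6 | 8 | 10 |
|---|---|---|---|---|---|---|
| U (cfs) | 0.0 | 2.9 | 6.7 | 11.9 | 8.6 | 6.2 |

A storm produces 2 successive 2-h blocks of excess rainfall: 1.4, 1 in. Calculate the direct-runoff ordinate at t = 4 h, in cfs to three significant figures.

Q ≈ 12.3 cfs

By discrete convolution, Q_j = Σ (P_i / 1 in) · U_{j−i}.
At t = 4 h (j=2): Q = (1.4/1)·6.7 + (1/1)·2.9 = 12.3 cfs.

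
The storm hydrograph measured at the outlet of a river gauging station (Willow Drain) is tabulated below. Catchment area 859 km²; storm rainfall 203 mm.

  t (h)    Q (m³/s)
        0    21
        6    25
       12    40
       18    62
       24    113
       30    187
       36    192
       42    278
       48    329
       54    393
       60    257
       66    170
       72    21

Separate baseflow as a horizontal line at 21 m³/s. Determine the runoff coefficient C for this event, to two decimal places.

ΣQ_DR = 1815 m³/s; V = ΣQ_DR·Δt = 3.920 × 10^7 m³.
Runoff depth d = V / A = 45.64 mm.
C = d / P = 45.64 / 203 = 0.22.

C ≈ 0.22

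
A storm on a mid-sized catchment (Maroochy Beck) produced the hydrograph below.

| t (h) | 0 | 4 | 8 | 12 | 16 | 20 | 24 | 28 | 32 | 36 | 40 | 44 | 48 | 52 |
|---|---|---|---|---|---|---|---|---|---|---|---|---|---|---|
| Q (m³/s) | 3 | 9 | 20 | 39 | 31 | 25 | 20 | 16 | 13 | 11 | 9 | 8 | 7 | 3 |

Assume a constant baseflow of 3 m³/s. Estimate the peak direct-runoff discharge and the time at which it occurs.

Q_p = 36.0 m³/s at t = 12 h

Subtracting baseflow gives direct-runoff ordinates: 0.0, 6.0, 17.0, 36.0, 28.0, 22.0, 17.0, 13.0, 10.0, 8.0, 6.0, 5.0, 4.0, 0.0 m³/s.
The maximum is 36.0 m³/s, occurring at the reading for t = 12 h.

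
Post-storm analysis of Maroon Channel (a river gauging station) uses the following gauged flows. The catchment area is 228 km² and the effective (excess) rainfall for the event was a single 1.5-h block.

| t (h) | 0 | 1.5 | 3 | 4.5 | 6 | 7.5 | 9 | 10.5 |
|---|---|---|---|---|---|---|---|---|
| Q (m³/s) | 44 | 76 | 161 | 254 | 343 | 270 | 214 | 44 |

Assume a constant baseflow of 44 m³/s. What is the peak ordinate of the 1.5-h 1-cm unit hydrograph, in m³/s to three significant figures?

U_p ≈ 120 m³/s

Direct runoff: 0.0, 32.0, 117.0, 210.0, 299.0, 226.0, 170.0, 0.0 m³/s; ΣQ_DR = 1054 m³/s, peak = 299.0 m³/s.
Runoff depth d = ΣQ_DR·Δt / A = 1054 × 5400 / (228 km²) = 24.96 mm.
The 1-cm UH is the DRH scaled by (10 mm)/d, so U_p = 299.0 × 10/24.96 = 120 m³/s.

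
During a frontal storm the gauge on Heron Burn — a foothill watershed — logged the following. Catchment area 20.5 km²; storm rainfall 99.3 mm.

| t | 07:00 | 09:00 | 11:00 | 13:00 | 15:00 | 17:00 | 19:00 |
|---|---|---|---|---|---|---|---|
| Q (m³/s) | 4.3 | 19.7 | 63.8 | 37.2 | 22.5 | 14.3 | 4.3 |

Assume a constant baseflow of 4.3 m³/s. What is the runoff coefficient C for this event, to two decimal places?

C ≈ 0.48

ΣQ_DR = 136.0 m³/s; V = ΣQ_DR·Δt = 9.792 × 10^5 m³.
Runoff depth d = V / A = 47.77 mm.
C = d / P = 47.77 / 99.3 = 0.48.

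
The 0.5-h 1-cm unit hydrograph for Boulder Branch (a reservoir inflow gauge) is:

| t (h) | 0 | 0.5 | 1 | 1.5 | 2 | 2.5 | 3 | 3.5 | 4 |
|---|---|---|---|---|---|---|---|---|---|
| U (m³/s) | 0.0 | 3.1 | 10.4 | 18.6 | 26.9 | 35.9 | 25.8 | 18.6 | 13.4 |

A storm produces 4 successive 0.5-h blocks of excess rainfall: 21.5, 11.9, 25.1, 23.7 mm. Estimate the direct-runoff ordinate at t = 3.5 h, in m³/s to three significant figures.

By discrete convolution, Q_j = Σ (P_i / 10 mm) · U_{j−i}.
At t = 3.5 h (j=7): Q = (21.5/10)·18.6 + (11.9/10)·25.8 + (25.1/10)·35.9 + (23.7/10)·26.9 = 225 m³/s.

Q ≈ 225 m³/s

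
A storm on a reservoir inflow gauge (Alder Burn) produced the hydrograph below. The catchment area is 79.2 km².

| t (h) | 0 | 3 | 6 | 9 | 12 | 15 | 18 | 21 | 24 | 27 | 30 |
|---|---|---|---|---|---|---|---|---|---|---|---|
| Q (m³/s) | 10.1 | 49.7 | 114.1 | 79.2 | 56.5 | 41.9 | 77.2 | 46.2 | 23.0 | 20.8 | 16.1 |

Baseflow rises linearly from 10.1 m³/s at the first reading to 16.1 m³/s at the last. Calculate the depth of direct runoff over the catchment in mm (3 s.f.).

Direct runoff: 0.00, 39.00, 102.80, 67.30, 44.00, 28.80, 63.50, 31.90, 8.10, 5.30, 0.00 m³/s; ΣQ_DR = 390.7 m³/s.
V = ΣQ_DR · Δt = 390.7 × 10800 s = 4.220 × 10^6 m³.
Over A = 79.2 km², depth = V / A = 53.3 mm.

d ≈ 53.3 mm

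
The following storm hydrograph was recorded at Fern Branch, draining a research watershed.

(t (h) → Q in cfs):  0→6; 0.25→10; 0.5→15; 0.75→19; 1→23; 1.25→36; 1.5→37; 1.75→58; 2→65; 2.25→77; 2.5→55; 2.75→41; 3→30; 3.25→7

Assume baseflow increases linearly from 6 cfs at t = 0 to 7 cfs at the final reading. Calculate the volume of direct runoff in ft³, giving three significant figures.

V ≈ 3.49 × 10^5 ft³

Direct-runoff ordinates (Q − Q_b): 0.00, 3.92, 8.85, 12.77, 16.69, 29.62, 30.54, 51.46, 58.38, 70.31, 48.23, 34.15, 23.08, 0.00 cfs.
ΣQ_DR = 388.0 cfs.
With Δt = 0.25 h = 900 s, V = ΣQ_DR · Δt = 388.0 × 900 = 3.49 × 10^5 ft³.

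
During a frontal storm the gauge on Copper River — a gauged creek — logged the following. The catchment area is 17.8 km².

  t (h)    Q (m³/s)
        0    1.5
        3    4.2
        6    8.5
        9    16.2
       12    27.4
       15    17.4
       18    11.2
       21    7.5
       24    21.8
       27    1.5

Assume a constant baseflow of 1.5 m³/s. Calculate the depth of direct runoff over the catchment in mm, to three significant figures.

d ≈ 62.0 mm

Direct runoff: 0.0, 2.7, 7.0, 14.7, 25.9, 15.9, 9.7, 6.0, 20.3, 0.0 m³/s; ΣQ_DR = 102.2 m³/s.
V = ΣQ_DR · Δt = 102.2 × 10800 s = 1.104 × 10^6 m³.
Over A = 17.8 km², depth = V / A = 62.0 mm.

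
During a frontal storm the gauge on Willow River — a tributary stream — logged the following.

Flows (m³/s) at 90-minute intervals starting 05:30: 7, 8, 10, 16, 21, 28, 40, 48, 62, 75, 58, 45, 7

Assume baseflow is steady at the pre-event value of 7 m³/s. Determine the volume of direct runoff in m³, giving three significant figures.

V ≈ 1.80 × 10^6 m³

Direct-runoff ordinates (Q − Q_b): 0.0, 1.0, 3.0, 9.0, 14.0, 21.0, 33.0, 41.0, 55.0, 68.0, 51.0, 38.0, 0.0 m³/s.
ΣQ_DR = 334.0 m³/s.
With Δt = 1.5 h = 5400 s, V = ΣQ_DR · Δt = 334.0 × 5400 = 1.80 × 10^6 m³.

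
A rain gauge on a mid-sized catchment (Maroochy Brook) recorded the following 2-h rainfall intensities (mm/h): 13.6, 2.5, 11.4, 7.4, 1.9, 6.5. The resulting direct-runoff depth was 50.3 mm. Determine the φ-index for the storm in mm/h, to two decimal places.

φ ≈ 3.44 mm/h

Only the 4 blocks with intensity above φ contribute runoff: 13.6, 11.4, 7.4, 6.5 mm/h.
Σ(I−φ)·Δt = d  ⇒  (13.6+11.4+7.4+6.5 − 4φ)·2 = 50.3
φ = (38.90 − 50.3/2) / 4 = 3.44 mm/h.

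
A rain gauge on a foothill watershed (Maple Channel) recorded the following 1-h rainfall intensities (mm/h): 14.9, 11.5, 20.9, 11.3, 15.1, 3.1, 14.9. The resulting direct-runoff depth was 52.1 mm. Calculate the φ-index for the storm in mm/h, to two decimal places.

φ ≈ 6.08 mm/h

Only the 6 blocks with intensity above φ contribute runoff: 14.9, 11.5, 20.9, 11.3, 15.1, 14.9 mm/h.
Σ(I−φ)·Δt = d  ⇒  (14.9+11.5+20.9+11.3+15.1+14.9 − 6φ)·1 = 52.1
φ = (88.60 − 52.1/1) / 6 = 6.08 mm/h.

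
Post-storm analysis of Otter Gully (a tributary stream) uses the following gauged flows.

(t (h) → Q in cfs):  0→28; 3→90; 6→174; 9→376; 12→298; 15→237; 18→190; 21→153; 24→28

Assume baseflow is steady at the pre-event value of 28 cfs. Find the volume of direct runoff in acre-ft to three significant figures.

V ≈ 328 acre-ft

Direct-runoff ordinates (Q − Q_b): 0.0, 62.0, 146.0, 348.0, 270.0, 209.0, 162.0, 125.0, 0.0 cfs.
ΣQ_DR = 1322 cfs.
With Δt = 3 h = 10800 s, V = ΣQ_DR · Δt = 1322 × 10800 = 1.43 × 10^7 ft³ = 328 acre-ft.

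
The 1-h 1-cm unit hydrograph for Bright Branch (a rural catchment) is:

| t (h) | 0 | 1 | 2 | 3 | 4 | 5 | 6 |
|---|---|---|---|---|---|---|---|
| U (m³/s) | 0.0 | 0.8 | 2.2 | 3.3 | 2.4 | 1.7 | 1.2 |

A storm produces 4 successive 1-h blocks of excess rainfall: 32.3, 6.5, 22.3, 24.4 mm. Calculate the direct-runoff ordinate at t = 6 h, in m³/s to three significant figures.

Q ≈ 18.4 m³/s

By discrete convolution, Q_j = Σ (P_i / 10 mm) · U_{j−i}.
At t = 6 h (j=6): Q = (32.3/10)·1.2 + (6.5/10)·1.7 + (22.3/10)·2.4 + (24.4/10)·3.3 = 18.4 m³/s.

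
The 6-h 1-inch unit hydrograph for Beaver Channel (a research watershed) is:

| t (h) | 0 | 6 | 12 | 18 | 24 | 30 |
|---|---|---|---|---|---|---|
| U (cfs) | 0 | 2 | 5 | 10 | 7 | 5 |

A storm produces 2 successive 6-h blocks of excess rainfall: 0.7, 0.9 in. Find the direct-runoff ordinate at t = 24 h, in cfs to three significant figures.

Q ≈ 13.9 cfs

By discrete convolution, Q_j = Σ (P_i / 1 in) · U_{j−i}.
At t = 24 h (j=4): Q = (0.7/1)·7 + (0.9/1)·10 = 13.9 cfs.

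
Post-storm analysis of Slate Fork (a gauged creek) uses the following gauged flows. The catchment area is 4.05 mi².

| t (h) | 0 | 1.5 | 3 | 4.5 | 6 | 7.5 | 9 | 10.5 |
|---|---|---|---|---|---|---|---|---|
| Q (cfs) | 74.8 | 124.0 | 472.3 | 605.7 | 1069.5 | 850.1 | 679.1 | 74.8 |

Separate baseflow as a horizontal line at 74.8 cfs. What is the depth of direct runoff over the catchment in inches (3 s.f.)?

Direct runoff: 0.0, 49.2, 397.5, 530.9, 994.7, 775.3, 604.3, 0.0 cfs; ΣQ_DR = 3352 cfs.
V = ΣQ_DR · Δt = 3352 × 5400 s = 1.810 × 10^7 ft³.
Over A = 4.05 mi², depth = V / A = 1.92 in.

d ≈ 1.92 in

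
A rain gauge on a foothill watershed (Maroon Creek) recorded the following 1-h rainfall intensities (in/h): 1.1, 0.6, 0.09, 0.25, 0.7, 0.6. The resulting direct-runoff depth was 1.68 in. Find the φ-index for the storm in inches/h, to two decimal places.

φ ≈ 0.33 in/h

Only the 4 blocks with intensity above φ contribute runoff: 1.1, 0.6, 0.7, 0.6 in/h.
Σ(I−φ)·Δt = d  ⇒  (1.1+0.6+0.7+0.6 − 4φ)·1 = 1.68
φ = (3.000 − 1.68/1) / 4 = 0.33 in/h.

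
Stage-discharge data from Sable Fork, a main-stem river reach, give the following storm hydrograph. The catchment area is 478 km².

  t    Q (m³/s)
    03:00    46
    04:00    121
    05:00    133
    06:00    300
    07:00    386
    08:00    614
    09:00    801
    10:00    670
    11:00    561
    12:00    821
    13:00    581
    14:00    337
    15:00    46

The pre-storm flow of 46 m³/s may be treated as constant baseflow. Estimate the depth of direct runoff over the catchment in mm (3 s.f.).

d ≈ 36.3 mm

Direct runoff: 0.0, 75.0, 87.0, 254.0, 340.0, 568.0, 755.0, 624.0, 515.0, 775.0, 535.0, 291.0, 0.0 m³/s; ΣQ_DR = 4819 m³/s.
V = ΣQ_DR · Δt = 4819 × 3600 s = 1.735 × 10^7 m³.
Over A = 478 km², depth = V / A = 36.3 mm.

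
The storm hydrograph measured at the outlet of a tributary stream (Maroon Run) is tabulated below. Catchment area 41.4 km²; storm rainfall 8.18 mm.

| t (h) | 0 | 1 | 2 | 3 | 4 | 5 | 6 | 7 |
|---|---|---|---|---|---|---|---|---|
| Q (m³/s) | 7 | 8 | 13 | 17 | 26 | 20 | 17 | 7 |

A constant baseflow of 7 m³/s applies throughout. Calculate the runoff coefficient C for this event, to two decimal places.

C ≈ 0.63

ΣQ_DR = 59.00 m³/s; V = ΣQ_DR·Δt = 2.124 × 10^5 m³.
Runoff depth d = V / A = 5.130 mm.
C = d / P = 5.130 / 8.18 = 0.63.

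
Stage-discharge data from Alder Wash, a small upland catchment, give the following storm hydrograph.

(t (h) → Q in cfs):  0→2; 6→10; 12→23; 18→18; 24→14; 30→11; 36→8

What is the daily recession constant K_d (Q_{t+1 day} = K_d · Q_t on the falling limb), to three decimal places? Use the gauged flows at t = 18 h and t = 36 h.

Between t = 18 h and t = 36 h the flow falls from 18 to 8 cfs over 3×6 h = 18 h.
Per-interval ratio K = (8/18)^(1/3) = 0.7631; K_d = K^(24/6) = 0.339.

K_d ≈ 0.339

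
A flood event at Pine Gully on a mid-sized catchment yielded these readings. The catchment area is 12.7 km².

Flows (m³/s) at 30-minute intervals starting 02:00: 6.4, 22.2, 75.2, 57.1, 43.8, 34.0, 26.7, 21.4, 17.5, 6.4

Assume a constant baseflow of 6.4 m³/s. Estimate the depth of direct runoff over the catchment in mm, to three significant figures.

Direct runoff: 0.0, 15.8, 68.8, 50.7, 37.4, 27.6, 20.3, 15.0, 11.1, 0.0 m³/s; ΣQ_DR = 246.7 m³/s.
V = ΣQ_DR · Δt = 246.7 × 1800 s = 4.441 × 10^5 m³.
Over A = 12.7 km², depth = V / A = 35.0 mm.

d ≈ 35.0 mm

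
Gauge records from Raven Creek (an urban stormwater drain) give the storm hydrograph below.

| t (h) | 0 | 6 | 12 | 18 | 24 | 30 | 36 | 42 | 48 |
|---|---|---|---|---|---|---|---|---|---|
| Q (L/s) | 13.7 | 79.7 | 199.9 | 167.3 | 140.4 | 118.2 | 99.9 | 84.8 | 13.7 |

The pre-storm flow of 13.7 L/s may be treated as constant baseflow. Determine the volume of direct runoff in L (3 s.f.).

V ≈ 1.72 × 10^7 L

Direct-runoff ordinates (Q − Q_b): 0.0, 66.0, 186.2, 153.6, 126.7, 104.5, 86.2, 71.1, 0.0 L/s.
ΣQ_DR = 794.3 L/s.
With Δt = 6 h = 21600 s, V = ΣQ_DR · Δt = 794.3 × 21600 = 1.72 × 10^7 L.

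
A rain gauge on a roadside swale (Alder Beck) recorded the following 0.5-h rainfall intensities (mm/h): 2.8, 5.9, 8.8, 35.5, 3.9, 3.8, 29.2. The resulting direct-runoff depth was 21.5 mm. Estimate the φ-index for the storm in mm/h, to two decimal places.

φ ≈ 10.85 mm/h

Only the 2 blocks with intensity above φ contribute runoff: 35.5, 29.2 mm/h.
Σ(I−φ)·Δt = d  ⇒  (35.5+29.2 − 2φ)·0.5 = 21.5
φ = (64.70 − 21.5/0.5) / 2 = 10.85 mm/h.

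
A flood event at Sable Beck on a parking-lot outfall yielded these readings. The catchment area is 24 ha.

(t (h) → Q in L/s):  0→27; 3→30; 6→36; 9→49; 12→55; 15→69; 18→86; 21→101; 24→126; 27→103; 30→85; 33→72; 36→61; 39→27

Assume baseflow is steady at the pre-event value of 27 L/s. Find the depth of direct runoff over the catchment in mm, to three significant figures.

Direct runoff: 0.0, 3.0, 9.0, 22.0, 28.0, 42.0, 59.0, 74.0, 99.0, 76.0, 58.0, 45.0, 34.0, 0.0 L/s; ΣQ_DR = 549.0 L/s.
V = ΣQ_DR · Δt = 549.0 × 10800 s = 5.929 × 10^6 L.
Over A = 24 ha, depth = V / A = 24.7 mm.

d ≈ 24.7 mm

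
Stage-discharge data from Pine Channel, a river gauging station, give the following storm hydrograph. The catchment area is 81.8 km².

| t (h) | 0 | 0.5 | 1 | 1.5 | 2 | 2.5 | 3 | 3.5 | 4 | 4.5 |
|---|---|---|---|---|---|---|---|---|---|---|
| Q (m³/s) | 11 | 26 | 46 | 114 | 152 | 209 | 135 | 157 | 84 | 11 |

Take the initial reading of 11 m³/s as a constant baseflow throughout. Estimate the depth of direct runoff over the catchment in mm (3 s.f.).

Direct runoff: 0.0, 15.0, 35.0, 103.0, 141.0, 198.0, 124.0, 146.0, 73.0, 0.0 m³/s; ΣQ_DR = 835.0 m³/s.
V = ΣQ_DR · Δt = 835.0 × 1800 s = 1.503 × 10^6 m³.
Over A = 81.8 km², depth = V / A = 18.4 mm.

d ≈ 18.4 mm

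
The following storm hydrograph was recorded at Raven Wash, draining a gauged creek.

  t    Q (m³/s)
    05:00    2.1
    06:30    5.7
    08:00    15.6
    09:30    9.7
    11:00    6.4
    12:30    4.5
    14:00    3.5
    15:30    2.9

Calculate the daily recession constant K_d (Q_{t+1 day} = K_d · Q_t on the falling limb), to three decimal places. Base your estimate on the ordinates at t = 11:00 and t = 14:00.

K_d ≈ 0.008

Between t = 11:00 and t = 14:00 the flow falls from 6.4 to 3.5 m³/s over 2×1.5 h = 3 h.
Per-interval ratio K = (3.5/6.4)^(1/2) = 0.7395; K_d = K^(24/1.5) = 0.008.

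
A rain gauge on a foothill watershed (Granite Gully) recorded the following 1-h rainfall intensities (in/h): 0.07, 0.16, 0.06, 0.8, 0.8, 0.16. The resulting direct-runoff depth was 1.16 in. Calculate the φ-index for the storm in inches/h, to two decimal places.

Only the 2 blocks with intensity above φ contribute runoff: 0.8, 0.8 in/h.
Σ(I−φ)·Δt = d  ⇒  (0.8+0.8 − 2φ)·1 = 1.16
φ = (1.600 − 1.16/1) / 2 = 0.22 in/h.

φ ≈ 0.22 in/h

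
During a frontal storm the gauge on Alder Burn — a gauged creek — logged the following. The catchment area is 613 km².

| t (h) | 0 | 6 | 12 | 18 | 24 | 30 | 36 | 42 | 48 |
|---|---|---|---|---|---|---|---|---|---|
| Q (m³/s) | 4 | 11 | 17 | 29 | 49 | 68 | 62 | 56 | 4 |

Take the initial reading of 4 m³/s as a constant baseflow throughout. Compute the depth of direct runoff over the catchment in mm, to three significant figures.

Direct runoff: 0.0, 7.0, 13.0, 25.0, 45.0, 64.0, 58.0, 52.0, 0.0 m³/s; ΣQ_DR = 264.0 m³/s.
V = ΣQ_DR · Δt = 264.0 × 21600 s = 5.702 × 10^6 m³.
Over A = 613 km², depth = V / A = 9.30 mm.

d ≈ 9.30 mm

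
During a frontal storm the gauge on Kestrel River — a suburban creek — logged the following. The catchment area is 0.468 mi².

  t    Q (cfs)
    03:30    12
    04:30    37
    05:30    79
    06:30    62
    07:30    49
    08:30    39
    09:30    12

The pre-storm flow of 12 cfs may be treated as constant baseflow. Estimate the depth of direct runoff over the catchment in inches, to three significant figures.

Direct runoff: 0.0, 25.0, 67.0, 50.0, 37.0, 27.0, 0.0 cfs; ΣQ_DR = 206.0 cfs.
V = ΣQ_DR · Δt = 206.0 × 3600 s = 7.416 × 10^5 ft³.
Over A = 0.468 mi², depth = V / A = 0.682 in.

d ≈ 0.682 in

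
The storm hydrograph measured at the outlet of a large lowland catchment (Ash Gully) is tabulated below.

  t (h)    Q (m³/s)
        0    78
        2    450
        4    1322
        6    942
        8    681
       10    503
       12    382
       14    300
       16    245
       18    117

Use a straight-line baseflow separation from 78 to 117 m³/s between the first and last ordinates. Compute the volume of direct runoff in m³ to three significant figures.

Direct-runoff ordinates (Q − Q_b): 0.00, 367.67, 1235.33, 851.00, 585.67, 403.33, 278.00, 191.67, 132.33, 0.00 m³/s.
ΣQ_DR = 4045 m³/s.
With Δt = 2 h = 7200 s, V = ΣQ_DR · Δt = 4045 × 7200 = 2.91 × 10^7 m³.

V ≈ 2.91 × 10^7 m³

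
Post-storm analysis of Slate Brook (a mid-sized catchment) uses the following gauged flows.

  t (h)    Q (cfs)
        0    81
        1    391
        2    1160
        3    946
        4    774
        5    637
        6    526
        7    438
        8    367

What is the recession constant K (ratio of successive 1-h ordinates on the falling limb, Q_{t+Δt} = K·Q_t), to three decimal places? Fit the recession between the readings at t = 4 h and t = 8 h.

Using the recession-limb readings at t = 4 h and t = 8 h: Q falls from 774 to 367 cfs over 4 intervals.
K = (Q₂/Q₁)^(1/4) = (367/774)^(1/4) = 0.830.

K ≈ 0.830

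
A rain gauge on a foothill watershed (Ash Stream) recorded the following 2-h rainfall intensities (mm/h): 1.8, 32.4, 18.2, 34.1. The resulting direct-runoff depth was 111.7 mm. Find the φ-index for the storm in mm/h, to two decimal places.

Only the 3 blocks with intensity above φ contribute runoff: 32.4, 18.2, 34.1 mm/h.
Σ(I−φ)·Δt = d  ⇒  (32.4+18.2+34.1 − 3φ)·2 = 111.7
φ = (84.70 − 111.7/2) / 3 = 9.62 mm/h.

φ ≈ 9.62 mm/h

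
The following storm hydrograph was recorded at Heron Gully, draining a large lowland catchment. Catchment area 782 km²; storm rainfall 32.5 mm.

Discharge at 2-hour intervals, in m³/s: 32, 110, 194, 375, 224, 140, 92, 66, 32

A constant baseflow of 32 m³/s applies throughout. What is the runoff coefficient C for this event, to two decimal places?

C ≈ 0.28

ΣQ_DR = 977.0 m³/s; V = ΣQ_DR·Δt = 7.034 × 10^6 m³.
Runoff depth d = V / A = 8.995 mm.
C = d / P = 8.995 / 32.5 = 0.28.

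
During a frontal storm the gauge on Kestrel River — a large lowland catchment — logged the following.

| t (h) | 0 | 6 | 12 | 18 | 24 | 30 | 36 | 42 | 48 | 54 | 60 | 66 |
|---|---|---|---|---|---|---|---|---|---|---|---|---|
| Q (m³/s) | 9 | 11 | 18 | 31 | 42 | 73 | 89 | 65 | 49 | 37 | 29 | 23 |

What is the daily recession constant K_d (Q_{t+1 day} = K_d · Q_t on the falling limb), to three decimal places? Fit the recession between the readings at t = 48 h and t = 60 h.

Between t = 48 h and t = 60 h the flow falls from 49 to 29 m³/s over 2×6 h = 12 h.
Per-interval ratio K = (29/49)^(1/2) = 0.7693; K_d = K^(24/6) = 0.350.

K_d ≈ 0.350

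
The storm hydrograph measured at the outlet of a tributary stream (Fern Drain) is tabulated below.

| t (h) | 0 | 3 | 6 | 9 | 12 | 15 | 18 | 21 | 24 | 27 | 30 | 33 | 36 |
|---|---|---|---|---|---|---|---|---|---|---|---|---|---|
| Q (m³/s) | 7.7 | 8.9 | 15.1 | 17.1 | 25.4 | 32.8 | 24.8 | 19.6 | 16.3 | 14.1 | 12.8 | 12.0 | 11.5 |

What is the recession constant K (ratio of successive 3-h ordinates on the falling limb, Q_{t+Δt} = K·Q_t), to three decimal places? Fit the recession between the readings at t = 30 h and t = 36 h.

Using the recession-limb readings at t = 30 h and t = 36 h: Q falls from 12.8 to 11.5 m³/s over 2 intervals.
K = (Q₂/Q₁)^(1/2) = (11.5/12.8)^(1/2) = 0.948.

K ≈ 0.948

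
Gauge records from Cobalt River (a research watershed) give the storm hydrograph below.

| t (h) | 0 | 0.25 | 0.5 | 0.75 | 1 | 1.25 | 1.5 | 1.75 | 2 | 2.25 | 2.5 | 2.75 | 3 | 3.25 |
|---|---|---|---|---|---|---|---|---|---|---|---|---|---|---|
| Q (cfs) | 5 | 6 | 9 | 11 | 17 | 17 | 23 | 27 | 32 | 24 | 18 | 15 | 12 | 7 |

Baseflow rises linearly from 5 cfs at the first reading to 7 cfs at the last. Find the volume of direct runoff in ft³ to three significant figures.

V ≈ 1.25 × 10^5 ft³

Direct-runoff ordinates (Q − Q_b): 0.00, 0.85, 3.69, 5.54, 11.38, 11.23, 17.08, 20.92, 25.77, 17.62, 11.46, 8.31, 5.15, 0.00 cfs.
ΣQ_DR = 139.0 cfs.
With Δt = 0.25 h = 900 s, V = ΣQ_DR · Δt = 139.0 × 900 = 1.25 × 10^5 ft³.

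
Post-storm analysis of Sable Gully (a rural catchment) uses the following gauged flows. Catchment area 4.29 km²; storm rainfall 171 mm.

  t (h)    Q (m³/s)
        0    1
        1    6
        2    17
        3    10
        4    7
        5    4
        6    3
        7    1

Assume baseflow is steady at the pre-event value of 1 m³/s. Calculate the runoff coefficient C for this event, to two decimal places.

C ≈ 0.20

ΣQ_DR = 41.00 m³/s; V = ΣQ_DR·Δt = 1.476 × 10^5 m³.
Runoff depth d = V / A = 34.41 mm.
C = d / P = 34.41 / 171 = 0.20.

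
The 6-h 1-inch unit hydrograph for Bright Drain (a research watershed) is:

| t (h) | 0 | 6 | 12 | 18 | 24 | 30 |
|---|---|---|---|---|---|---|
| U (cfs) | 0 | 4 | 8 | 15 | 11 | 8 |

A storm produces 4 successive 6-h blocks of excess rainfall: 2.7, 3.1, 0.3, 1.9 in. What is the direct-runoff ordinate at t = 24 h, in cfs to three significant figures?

Q ≈ 86.2 cfs

By discrete convolution, Q_j = Σ (P_i / 1 in) · U_{j−i}.
At t = 24 h (j=4): Q = (2.7/1)·11 + (3.1/1)·15 + (0.3/1)·8 + (1.9/1)·4 = 86.2 cfs.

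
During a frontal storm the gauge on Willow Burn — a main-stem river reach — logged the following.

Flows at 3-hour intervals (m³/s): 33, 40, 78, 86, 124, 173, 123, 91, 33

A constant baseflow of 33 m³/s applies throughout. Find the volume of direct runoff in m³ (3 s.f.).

Direct-runoff ordinates (Q − Q_b): 0.0, 7.0, 45.0, 53.0, 91.0, 140.0, 90.0, 58.0, 0.0 m³/s.
ΣQ_DR = 484.0 m³/s.
With Δt = 3 h = 10800 s, V = ΣQ_DR · Δt = 484.0 × 10800 = 5.23 × 10^6 m³.

V ≈ 5.23 × 10^6 m³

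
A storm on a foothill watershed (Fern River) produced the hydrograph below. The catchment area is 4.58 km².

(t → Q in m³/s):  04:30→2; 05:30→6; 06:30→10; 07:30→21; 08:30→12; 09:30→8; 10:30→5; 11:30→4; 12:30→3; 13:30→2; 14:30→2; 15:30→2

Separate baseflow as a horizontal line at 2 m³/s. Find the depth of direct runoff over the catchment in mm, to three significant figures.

Direct runoff: 0.0, 4.0, 8.0, 19.0, 10.0, 6.0, 3.0, 2.0, 1.0, 0.0, 0.0, 0.0 m³/s; ΣQ_DR = 53.00 m³/s.
V = ΣQ_DR · Δt = 53.00 × 3600 s = 1.908 × 10^5 m³.
Over A = 4.58 km², depth = V / A = 41.7 mm.

d ≈ 41.7 mm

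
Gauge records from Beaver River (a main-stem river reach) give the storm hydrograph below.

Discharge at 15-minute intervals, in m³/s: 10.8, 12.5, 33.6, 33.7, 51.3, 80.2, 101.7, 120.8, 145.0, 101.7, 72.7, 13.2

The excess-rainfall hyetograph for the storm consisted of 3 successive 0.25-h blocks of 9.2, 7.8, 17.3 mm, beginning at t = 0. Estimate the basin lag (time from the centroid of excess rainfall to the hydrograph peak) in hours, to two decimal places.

t_L ≈ 1.57 h

Centroid of excess rainfall: t_c = Σ P_i·t̄_i / ΣP_i = 0.4340 h (block centres at 0.125, 0.375, 0.625 h).
Hydrograph peak occurs at t = 2 h, so basin lag t_L = 2 − 0.4340 = 1.57 h.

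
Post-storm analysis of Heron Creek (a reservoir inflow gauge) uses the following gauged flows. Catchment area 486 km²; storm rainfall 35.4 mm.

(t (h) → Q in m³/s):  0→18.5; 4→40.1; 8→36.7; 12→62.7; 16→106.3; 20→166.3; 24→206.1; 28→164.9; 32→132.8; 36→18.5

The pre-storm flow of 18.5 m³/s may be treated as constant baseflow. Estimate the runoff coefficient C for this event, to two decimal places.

ΣQ_DR = 767.9 m³/s; V = ΣQ_DR·Δt = 1.106 × 10^7 m³.
Runoff depth d = V / A = 22.75 mm.
C = d / P = 22.75 / 35.4 = 0.64.

C ≈ 0.64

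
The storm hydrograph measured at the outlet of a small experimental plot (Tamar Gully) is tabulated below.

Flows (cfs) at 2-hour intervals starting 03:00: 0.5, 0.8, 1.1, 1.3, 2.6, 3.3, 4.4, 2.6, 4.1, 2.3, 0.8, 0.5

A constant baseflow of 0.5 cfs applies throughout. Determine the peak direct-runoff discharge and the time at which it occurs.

Subtracting baseflow gives direct-runoff ordinates: 0.0, 0.3, 0.6, 0.8, 2.1, 2.8, 3.9, 2.1, 3.6, 1.8, 0.3, 0.0 cfs.
The maximum is 3.9 cfs, occurring at the reading for t = 15:00.

Q_p = 3.9 cfs at t = 15:00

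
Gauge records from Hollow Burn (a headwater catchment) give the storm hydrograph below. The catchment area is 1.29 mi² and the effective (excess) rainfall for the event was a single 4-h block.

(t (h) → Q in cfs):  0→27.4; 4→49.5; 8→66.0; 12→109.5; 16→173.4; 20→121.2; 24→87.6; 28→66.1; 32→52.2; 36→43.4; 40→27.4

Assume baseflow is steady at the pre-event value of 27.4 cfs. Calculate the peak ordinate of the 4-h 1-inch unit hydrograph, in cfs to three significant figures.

Direct runoff: 0.0, 22.1, 38.6, 82.1, 146.0, 93.8, 60.2, 38.7, 24.8, 16.0, 0.0 cfs; ΣQ_DR = 522.3 cfs, peak = 146.0 cfs.
Runoff depth d = ΣQ_DR·Δt / A = 522.3 × 14400 / (1.29 mi²) = 2.510 in.
The 1-inch UH is the DRH scaled by (1 in)/d, so U_p = 146.0 × 1/2.510 = 58.2 cfs.

U_p ≈ 58.2 cfs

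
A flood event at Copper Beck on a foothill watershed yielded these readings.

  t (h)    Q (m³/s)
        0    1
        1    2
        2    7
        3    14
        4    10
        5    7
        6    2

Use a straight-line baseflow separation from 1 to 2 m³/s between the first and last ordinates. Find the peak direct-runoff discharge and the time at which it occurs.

Subtracting baseflow gives direct-runoff ordinates: 0.00, 0.83, 5.67, 12.50, 8.33, 5.17, 0.00 m³/s.
The maximum is 12.50 m³/s, occurring at the reading for t = 3 h.

Q_p = 12.50 m³/s at t = 3 h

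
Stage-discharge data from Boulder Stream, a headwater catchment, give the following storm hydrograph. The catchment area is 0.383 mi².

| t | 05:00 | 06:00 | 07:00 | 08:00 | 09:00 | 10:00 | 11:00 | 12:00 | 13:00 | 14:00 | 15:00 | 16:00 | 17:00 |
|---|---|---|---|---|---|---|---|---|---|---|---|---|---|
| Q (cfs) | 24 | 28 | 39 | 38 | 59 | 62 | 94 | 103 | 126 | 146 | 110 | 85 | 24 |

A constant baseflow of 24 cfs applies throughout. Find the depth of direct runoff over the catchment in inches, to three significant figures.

d ≈ 2.53 in

Direct runoff: 0.0, 4.0, 15.0, 14.0, 35.0, 38.0, 70.0, 79.0, 102.0, 122.0, 86.0, 61.0, 0.0 cfs; ΣQ_DR = 626.0 cfs.
V = ΣQ_DR · Δt = 626.0 × 3600 s = 2.254 × 10^6 ft³.
Over A = 0.383 mi², depth = V / A = 2.53 in.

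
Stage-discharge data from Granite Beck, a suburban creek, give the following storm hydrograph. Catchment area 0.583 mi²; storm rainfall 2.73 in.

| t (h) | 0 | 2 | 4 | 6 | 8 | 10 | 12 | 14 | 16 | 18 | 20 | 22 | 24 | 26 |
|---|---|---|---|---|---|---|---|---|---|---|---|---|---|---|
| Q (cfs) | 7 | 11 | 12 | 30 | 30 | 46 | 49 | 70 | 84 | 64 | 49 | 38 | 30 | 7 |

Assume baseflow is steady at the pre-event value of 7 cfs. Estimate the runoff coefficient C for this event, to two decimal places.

ΣQ_DR = 429.0 cfs; V = ΣQ_DR·Δt = 3.089 × 10^6 ft³.
Runoff depth d = V / A = 2.281 in.
C = d / P = 2.281 / 2.73 = 0.84.

C ≈ 0.84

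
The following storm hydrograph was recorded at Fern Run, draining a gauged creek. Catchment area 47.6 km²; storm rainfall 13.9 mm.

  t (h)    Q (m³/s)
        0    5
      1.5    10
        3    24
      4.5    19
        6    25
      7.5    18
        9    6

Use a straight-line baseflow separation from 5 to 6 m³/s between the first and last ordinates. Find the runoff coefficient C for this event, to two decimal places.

ΣQ_DR = 68.50 m³/s; V = ΣQ_DR·Δt = 3.699 × 10^5 m³.
Runoff depth d = V / A = 7.771 mm.
C = d / P = 7.771 / 13.9 = 0.56.

C ≈ 0.56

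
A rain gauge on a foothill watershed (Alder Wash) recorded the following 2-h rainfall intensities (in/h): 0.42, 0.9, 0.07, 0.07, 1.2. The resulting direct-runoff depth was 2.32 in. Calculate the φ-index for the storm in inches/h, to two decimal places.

Only the 2 blocks with intensity above φ contribute runoff: 0.9, 1.2 in/h.
Σ(I−φ)·Δt = d  ⇒  (0.9+1.2 − 2φ)·2 = 2.32
φ = (2.100 − 2.32/2) / 2 = 0.47 in/h.

φ ≈ 0.47 in/h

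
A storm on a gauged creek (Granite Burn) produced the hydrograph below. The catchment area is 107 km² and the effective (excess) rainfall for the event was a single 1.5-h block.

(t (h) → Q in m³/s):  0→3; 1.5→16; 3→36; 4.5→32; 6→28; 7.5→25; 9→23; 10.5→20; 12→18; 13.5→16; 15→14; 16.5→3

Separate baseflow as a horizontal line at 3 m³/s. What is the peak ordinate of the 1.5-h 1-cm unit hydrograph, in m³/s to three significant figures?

Direct runoff: 0.0, 13.0, 33.0, 29.0, 25.0, 22.0, 20.0, 17.0, 15.0, 13.0, 11.0, 0.0 m³/s; ΣQ_DR = 198.0 m³/s, peak = 33.0 m³/s.
Runoff depth d = ΣQ_DR·Δt / A = 198.0 × 5400 / (107 km²) = 9.993 mm.
The 1-cm UH is the DRH scaled by (10 mm)/d, so U_p = 33.0 × 10/9.993 = 33.0 m³/s.

U_p ≈ 33.0 m³/s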